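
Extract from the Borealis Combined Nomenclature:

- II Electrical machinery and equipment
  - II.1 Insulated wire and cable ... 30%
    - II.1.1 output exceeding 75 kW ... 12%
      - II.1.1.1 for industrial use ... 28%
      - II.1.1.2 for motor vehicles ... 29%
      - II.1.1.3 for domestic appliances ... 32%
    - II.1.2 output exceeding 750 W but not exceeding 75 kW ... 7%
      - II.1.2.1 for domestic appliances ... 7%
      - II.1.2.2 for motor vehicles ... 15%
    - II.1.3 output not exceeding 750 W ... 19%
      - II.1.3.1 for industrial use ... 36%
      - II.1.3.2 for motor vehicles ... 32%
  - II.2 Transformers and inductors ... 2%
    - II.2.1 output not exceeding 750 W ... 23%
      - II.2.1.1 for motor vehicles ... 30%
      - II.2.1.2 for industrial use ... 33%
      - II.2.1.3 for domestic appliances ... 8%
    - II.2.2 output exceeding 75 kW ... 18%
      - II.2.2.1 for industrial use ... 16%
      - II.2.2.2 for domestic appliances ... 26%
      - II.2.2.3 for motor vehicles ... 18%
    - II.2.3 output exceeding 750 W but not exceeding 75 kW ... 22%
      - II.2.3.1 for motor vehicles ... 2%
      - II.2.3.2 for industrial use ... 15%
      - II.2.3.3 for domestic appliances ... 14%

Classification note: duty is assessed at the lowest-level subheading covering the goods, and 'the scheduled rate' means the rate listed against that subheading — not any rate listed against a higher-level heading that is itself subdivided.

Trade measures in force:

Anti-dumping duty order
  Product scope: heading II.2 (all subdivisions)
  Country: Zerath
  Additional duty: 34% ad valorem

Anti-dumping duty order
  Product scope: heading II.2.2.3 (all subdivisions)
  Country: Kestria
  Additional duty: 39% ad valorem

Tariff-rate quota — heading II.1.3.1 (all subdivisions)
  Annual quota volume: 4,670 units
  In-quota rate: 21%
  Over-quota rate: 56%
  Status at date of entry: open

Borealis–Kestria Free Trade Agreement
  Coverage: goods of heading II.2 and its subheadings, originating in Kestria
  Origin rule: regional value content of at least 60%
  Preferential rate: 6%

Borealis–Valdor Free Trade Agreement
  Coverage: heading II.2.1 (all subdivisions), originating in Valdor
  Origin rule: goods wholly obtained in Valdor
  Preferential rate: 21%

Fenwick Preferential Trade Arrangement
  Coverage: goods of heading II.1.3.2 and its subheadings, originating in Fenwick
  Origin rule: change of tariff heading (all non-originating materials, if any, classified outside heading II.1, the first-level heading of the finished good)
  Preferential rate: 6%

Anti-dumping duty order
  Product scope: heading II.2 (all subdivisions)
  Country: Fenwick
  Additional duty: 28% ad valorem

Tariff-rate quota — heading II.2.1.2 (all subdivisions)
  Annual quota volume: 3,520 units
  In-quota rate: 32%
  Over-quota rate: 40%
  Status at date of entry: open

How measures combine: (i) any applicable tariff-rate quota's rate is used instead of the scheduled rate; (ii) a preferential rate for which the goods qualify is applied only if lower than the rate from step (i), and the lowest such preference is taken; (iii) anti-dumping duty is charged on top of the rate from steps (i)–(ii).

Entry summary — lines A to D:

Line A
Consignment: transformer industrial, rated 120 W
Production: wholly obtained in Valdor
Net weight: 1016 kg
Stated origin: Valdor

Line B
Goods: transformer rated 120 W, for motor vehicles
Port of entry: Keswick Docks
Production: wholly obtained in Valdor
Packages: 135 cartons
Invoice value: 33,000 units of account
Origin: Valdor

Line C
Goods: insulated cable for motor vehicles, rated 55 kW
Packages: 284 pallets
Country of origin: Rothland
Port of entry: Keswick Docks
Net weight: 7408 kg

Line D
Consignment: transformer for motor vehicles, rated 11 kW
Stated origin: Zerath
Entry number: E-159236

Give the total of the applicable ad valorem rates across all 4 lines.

Line A: transformer → II.2; rated 120 W → II.2.1; industrial → II.2.1.2. Scheduled 33%. quota on II.2.1.2 open → in-quota 32%; Valdor agreement on II.2.1: wholly obtained → 21% available; preferential 21%. → 21%.
Line B: transformer → II.2; rated 120 W → II.2.1; for motor vehicles → II.2.1.1. Scheduled 30%. Valdor agreement on II.2.1: wholly obtained → 21% available; preferential 21%. → 21%.
Line C: insulated cable → II.1; rated 55 kW → II.1.2; for motor vehicles → II.1.2.2. Scheduled 15%. No special measure applies. → 15%.
Line D: transformer → II.2; rated 11 kW → II.2.3; for motor vehicles → II.2.3.1. Scheduled 2%. anti-dumping (Zerath, II.2): +34%; total 2% + 34% = 36%. → 36%.
Sum: 21% + 21% + 15% + 36% = 93%.

93%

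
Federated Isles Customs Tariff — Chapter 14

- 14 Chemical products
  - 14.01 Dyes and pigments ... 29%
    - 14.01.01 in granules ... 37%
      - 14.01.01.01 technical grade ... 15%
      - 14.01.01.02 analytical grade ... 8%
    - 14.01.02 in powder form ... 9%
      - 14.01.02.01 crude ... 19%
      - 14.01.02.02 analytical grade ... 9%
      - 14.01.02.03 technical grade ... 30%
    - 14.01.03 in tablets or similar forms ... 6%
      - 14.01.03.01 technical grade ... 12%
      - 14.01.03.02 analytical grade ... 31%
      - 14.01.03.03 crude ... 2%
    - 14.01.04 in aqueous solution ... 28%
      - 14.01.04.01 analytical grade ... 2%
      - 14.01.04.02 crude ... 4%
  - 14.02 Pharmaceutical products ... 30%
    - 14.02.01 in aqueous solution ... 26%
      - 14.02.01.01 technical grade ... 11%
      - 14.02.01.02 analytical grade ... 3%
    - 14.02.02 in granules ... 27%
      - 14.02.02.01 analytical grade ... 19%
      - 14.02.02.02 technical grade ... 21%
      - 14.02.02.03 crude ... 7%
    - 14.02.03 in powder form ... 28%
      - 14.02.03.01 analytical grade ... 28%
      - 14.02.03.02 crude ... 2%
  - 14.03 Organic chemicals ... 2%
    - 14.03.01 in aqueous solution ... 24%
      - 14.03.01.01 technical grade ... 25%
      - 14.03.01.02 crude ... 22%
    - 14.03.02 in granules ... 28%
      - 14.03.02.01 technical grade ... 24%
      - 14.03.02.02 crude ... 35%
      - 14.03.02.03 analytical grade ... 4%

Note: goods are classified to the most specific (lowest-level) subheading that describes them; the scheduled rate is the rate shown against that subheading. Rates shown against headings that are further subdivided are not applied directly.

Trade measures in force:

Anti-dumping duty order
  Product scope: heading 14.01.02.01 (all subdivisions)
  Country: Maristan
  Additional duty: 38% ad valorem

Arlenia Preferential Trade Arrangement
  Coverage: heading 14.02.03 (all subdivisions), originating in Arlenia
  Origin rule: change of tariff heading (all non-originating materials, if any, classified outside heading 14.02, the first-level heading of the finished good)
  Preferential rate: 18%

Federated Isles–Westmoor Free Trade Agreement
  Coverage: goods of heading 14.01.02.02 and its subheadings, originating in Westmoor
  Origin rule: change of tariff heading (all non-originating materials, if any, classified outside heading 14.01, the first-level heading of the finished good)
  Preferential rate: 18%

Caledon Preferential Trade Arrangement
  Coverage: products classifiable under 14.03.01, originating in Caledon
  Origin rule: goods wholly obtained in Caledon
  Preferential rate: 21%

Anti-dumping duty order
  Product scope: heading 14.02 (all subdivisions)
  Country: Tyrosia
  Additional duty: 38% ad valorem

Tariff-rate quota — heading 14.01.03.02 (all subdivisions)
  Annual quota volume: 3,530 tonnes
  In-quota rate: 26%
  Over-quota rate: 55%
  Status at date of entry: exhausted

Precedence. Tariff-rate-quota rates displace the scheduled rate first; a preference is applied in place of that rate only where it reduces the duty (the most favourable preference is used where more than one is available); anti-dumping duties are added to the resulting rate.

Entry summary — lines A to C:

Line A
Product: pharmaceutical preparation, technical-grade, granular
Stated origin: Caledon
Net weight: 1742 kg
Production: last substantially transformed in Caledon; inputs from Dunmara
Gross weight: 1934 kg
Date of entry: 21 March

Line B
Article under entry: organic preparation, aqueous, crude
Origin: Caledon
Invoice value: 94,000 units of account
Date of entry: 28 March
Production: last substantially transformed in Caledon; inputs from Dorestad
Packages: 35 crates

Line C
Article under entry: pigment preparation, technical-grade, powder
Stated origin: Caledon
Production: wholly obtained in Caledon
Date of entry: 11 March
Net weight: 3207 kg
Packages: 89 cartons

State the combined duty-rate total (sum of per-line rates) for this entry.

Line A: pharmaceutical → 14.02; granular → 14.02.02; technical-grade → 14.02.02.02. Scheduled 21%. Caledon agreement on 14.03.01: 14.02.02.02 not covered. → 21%.
Line B: organic → 14.03; aqueous → 14.03.01; crude → 14.03.01.02. Scheduled 22%. Caledon agreement on 14.03.01: not wholly obtained. → 22%.
Line C: pigment → 14.01; powder → 14.01.02; technical-grade → 14.01.02.03. Scheduled 30%. Caledon agreement on 14.03.01: 14.01.02.03 not covered. → 30%.
Sum: 21% + 22% + 30% = 73%.

73%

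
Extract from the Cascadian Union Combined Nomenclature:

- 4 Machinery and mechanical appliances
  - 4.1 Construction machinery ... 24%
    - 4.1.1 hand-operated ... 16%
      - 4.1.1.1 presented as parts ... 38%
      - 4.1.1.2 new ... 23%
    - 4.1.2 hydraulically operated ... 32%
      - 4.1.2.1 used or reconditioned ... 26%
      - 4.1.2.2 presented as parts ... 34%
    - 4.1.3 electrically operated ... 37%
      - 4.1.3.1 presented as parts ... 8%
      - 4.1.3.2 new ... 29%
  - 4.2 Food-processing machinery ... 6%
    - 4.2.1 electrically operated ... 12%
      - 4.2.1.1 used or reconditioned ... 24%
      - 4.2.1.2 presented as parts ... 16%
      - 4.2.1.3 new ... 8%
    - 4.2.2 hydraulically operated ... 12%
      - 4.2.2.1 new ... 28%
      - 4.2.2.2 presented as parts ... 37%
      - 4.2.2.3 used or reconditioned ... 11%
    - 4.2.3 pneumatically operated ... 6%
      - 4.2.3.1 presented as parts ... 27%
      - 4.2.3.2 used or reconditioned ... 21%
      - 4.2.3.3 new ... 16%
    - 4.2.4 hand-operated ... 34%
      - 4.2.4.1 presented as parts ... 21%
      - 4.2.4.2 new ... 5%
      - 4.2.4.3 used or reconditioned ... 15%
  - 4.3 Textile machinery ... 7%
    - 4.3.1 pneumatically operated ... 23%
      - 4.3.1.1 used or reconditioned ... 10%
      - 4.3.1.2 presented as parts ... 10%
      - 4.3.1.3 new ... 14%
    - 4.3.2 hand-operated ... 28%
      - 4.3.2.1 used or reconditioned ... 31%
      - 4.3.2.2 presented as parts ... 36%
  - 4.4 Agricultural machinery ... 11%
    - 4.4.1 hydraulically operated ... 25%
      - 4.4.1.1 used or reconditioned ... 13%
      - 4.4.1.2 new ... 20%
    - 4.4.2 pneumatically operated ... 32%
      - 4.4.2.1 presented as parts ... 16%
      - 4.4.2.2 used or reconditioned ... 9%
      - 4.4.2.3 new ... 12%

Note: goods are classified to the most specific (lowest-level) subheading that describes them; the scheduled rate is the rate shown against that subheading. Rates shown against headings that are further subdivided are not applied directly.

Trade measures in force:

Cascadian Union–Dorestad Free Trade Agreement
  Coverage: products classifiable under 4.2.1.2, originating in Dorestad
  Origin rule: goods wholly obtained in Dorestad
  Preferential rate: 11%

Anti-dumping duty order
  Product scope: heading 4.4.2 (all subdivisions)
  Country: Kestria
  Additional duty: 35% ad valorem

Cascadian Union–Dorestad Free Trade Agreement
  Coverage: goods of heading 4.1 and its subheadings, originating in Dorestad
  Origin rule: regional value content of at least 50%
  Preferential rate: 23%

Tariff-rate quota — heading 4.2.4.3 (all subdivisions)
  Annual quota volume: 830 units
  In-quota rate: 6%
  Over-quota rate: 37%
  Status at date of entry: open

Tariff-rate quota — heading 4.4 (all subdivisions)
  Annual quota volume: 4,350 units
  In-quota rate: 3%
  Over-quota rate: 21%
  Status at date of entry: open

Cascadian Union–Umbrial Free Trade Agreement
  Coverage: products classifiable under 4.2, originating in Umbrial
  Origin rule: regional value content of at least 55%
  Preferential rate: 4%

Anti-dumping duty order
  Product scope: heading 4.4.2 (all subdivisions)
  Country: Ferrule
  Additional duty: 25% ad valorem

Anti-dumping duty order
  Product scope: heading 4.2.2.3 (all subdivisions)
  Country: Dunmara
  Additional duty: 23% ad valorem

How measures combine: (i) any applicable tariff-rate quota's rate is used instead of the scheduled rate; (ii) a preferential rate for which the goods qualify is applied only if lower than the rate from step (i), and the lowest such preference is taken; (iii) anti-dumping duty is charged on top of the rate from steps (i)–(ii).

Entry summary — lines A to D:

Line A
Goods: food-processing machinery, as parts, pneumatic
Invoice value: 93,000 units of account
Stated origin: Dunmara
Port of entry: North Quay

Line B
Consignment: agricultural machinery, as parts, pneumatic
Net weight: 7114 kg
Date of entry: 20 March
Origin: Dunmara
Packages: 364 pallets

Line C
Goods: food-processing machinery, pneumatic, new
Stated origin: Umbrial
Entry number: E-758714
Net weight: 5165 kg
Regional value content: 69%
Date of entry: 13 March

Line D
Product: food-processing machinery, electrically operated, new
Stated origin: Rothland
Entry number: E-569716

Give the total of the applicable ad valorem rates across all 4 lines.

42%

Line A: food-processing → 4.2; pneumatic → 4.2.3; as parts → 4.2.3.1. Scheduled 27%. No special measure applies. → 27%.
Line B: agricultural → 4.4; pneumatic → 4.4.2; as parts → 4.4.2.1. Scheduled 16%. quota on 4.4 open → in-quota 3%. → 3%.
Line C: food-processing → 4.2; pneumatic → 4.2.3; new → 4.2.3.3. Scheduled 16%. Umbrial agreement on 4.2: RVC ≥ 55% → 4% available; preferential 4%. → 4%.
Line D: food-processing → 4.2; electrically operated → 4.2.1; new → 4.2.1.3. Scheduled 8%. No special measure applies. → 8%.
Sum: 27% + 3% + 4% + 8% = 42%.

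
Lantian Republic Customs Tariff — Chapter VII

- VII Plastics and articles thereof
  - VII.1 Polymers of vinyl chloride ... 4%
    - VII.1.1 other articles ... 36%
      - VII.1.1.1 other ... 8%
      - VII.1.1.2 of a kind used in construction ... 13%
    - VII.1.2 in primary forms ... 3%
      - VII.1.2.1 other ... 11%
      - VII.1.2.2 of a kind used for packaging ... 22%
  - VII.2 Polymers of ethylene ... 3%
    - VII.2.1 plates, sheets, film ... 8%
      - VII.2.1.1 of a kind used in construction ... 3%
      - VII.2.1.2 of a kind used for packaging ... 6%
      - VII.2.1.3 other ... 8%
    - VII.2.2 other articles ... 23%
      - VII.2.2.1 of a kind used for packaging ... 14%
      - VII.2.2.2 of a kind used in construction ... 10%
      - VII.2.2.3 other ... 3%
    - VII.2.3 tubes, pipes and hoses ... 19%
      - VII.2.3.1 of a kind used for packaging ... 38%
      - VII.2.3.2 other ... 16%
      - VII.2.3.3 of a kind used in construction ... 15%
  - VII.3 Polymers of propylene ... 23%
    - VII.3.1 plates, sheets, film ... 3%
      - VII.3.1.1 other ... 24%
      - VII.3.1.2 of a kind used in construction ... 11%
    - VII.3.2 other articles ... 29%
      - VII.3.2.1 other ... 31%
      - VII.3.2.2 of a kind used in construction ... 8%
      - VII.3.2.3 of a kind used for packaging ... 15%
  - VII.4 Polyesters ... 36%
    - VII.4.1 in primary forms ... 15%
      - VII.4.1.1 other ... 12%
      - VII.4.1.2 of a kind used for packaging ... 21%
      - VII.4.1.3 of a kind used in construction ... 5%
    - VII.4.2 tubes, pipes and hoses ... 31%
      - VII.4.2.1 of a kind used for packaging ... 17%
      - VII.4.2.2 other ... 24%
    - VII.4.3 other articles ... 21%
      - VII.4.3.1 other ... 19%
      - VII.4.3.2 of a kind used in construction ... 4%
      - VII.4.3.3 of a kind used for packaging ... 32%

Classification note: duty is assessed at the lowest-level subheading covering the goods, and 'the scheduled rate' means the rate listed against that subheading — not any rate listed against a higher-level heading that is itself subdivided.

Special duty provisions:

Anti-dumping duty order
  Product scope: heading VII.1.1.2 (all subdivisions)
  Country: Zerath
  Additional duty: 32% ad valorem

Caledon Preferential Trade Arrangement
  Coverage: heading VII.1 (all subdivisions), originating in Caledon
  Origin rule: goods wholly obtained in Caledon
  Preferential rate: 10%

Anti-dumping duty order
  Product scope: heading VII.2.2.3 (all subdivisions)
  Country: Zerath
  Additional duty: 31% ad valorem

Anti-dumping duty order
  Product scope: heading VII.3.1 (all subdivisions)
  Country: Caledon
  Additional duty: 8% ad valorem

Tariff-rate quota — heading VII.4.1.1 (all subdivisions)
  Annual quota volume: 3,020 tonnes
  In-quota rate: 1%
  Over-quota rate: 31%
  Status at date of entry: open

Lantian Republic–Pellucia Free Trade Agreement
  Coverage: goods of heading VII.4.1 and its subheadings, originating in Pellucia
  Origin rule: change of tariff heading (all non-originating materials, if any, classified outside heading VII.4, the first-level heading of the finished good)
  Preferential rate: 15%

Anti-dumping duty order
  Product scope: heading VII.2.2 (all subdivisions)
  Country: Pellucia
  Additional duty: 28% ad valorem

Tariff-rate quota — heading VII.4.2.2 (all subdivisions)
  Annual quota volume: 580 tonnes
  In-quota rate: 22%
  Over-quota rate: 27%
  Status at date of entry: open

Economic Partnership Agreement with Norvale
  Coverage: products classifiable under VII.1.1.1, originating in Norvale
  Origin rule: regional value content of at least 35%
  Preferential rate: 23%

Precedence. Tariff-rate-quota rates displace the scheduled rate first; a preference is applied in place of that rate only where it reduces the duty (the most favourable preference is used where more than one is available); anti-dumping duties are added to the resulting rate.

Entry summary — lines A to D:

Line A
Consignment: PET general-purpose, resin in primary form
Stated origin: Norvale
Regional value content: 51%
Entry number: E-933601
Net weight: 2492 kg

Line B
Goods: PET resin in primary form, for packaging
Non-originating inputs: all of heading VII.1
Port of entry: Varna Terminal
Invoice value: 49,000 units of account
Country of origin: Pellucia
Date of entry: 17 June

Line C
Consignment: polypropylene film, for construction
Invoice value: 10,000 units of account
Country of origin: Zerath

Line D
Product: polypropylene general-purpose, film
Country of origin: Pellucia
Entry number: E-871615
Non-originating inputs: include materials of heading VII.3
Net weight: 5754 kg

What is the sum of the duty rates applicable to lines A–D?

51%

Line A: PET → VII.4; resin in primary form → VII.4.1; general-purpose → VII.4.1.1. Scheduled 12%. quota on VII.4.1.1 open → in-quota 1%; Norvale agreement on VII.1.1.1: VII.4.1.1 not covered. → 1%.
Line B: PET → VII.4; resin in primary form → VII.4.1; for packaging → VII.4.1.2. Scheduled 21%. Pellucia agreement on VII.4.1: CTH met → 15% available; preferential 15%. → 15%.
Line C: polypropylene → VII.3; film → VII.3.1; for construction → VII.3.1.2. Scheduled 11%. No special measure applies. → 11%.
Line D: polypropylene → VII.3; film → VII.3.1; general-purpose → VII.3.1.1. Scheduled 24%. Pellucia agreement on VII.4.1: VII.3.1.1 not covered. → 24%.
Sum: 1% + 15% + 11% + 24% = 51%.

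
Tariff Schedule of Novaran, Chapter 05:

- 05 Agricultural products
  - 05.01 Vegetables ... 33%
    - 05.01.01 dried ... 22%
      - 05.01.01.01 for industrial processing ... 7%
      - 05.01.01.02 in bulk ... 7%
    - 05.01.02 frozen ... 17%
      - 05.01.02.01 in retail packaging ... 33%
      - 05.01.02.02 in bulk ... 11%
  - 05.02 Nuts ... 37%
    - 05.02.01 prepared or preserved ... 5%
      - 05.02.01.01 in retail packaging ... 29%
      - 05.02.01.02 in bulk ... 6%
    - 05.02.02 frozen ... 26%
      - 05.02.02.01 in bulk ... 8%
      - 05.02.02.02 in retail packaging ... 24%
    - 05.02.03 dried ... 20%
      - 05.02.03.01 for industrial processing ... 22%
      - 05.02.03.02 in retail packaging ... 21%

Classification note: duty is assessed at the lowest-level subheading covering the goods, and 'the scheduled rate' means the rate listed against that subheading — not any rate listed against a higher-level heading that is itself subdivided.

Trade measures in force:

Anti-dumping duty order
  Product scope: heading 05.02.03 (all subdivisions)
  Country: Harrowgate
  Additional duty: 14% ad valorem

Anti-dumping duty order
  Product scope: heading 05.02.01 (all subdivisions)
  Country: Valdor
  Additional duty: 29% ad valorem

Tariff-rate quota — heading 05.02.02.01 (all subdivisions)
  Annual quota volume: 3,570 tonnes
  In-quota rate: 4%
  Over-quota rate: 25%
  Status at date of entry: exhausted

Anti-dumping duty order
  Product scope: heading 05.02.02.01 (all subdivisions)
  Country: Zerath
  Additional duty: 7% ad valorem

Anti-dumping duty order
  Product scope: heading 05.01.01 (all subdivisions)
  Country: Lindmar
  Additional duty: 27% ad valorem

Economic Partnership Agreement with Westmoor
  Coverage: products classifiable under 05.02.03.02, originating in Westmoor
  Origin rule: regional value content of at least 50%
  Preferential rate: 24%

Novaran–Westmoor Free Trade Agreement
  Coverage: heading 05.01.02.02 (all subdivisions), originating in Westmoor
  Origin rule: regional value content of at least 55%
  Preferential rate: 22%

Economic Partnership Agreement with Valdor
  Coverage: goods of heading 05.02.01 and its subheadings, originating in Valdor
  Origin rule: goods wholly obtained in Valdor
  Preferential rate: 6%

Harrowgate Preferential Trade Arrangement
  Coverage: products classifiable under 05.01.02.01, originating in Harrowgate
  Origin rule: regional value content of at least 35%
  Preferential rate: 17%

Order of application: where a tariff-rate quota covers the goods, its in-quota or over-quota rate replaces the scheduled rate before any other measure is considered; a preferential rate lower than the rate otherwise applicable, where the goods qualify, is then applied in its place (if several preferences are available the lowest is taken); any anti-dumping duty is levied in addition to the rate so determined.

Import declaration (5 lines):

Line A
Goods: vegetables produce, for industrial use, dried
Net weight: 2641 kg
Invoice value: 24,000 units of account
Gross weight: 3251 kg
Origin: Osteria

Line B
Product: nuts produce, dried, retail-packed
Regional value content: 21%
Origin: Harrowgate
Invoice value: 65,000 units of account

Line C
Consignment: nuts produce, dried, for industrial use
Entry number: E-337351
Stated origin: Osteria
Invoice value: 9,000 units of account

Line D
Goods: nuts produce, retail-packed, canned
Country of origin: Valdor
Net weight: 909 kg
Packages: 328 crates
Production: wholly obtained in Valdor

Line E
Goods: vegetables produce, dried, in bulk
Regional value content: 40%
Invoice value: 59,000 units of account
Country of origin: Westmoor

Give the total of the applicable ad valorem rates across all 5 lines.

106%

Line A: vegetables → 05.01; dried → 05.01.01; for industrial use → 05.01.01.01. Scheduled 7%. No special measure applies. → 7%.
Line B: nuts → 05.02; dried → 05.02.03; retail-packed → 05.02.03.02. Scheduled 21%. Harrowgate agreement on 05.01.02.01: 05.02.03.02 not covered; anti-dumping (Harrowgate, 05.02.03): +14%; total 21% + 14% = 35%. → 35%.
Line C: nuts → 05.02; dried → 05.02.03; for industrial use → 05.02.03.01. Scheduled 22%. No special measure applies. → 22%.
Line D: nuts → 05.02; canned → 05.02.01; retail-packed → 05.02.01.01. Scheduled 29%. Valdor agreement on 05.02.01: wholly obtained → 6% available; preferential 6%; anti-dumping (Valdor, 05.02.01): +29%; total 6% + 29% = 35%. → 35%.
Line E: vegetables → 05.01; dried → 05.01.01; in bulk → 05.01.01.02. Scheduled 7%. Westmoor agreement on 05.02.03.02: 05.01.01.02 not covered; Westmoor agreement on 05.01.02.02: 05.01.01.02 not covered. → 7%.
Sum: 7% + 35% + 22% + 35% + 7% = 106%.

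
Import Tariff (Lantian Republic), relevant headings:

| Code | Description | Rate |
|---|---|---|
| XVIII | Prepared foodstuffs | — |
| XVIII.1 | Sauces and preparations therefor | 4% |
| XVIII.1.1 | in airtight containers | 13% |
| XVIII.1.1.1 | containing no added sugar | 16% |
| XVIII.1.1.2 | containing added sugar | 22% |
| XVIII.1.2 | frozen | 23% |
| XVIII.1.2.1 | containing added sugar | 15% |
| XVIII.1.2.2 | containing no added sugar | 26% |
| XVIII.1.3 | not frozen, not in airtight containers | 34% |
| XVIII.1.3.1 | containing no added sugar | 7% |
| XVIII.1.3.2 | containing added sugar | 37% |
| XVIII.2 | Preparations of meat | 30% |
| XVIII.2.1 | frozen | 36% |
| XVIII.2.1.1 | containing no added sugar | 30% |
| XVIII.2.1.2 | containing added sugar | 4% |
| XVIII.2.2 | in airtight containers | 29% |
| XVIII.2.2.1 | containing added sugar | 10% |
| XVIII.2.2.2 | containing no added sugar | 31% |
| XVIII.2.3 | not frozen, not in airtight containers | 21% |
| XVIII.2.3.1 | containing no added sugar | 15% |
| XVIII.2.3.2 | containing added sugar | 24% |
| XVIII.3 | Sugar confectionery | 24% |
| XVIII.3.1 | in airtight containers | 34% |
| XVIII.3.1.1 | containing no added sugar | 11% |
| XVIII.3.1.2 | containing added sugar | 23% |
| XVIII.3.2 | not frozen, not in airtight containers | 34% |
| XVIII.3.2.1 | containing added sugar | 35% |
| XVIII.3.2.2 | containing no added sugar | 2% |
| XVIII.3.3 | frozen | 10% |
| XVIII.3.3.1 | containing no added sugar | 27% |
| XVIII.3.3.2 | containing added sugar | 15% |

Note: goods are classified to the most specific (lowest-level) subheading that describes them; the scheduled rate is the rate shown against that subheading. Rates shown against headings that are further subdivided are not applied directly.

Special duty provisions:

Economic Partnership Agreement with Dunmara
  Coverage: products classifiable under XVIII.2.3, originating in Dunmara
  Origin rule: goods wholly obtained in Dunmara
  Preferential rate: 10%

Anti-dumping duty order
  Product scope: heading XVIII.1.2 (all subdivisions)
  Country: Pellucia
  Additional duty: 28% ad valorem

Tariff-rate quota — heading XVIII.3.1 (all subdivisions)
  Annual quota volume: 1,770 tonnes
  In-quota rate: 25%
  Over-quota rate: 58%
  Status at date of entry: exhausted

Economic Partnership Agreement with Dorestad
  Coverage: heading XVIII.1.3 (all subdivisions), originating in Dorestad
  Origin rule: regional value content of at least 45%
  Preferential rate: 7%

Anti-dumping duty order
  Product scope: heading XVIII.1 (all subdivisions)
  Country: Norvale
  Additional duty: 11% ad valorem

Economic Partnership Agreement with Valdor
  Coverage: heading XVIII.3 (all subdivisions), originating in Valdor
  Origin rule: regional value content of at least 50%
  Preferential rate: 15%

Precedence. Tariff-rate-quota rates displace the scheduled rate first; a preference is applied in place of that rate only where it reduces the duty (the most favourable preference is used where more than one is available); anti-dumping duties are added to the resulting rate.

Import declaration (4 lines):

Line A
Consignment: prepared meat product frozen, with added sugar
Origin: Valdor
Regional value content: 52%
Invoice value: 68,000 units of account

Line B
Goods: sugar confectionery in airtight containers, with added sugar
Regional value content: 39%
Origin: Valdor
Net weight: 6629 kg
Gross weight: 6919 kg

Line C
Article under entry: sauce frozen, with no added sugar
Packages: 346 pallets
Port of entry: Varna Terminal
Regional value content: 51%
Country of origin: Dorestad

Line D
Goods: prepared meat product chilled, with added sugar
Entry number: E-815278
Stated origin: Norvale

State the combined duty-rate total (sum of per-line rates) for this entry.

Line A: prepared meat product → XVIII.2; frozen → XVIII.2.1; with added sugar → XVIII.2.1.2. Scheduled 4%. Valdor agreement on XVIII.3: XVIII.2.1.2 not covered. → 4%.
Line B: sugar confectionery → XVIII.3; in airtight containers → XVIII.3.1; with added sugar → XVIII.3.1.2. Scheduled 23%. quota on XVIII.3.1 exhausted → over-quota 58%; Valdor agreement on XVIII.3: RVC < 50%. → 58%.
Line C: sauce → XVIII.1; frozen → XVIII.1.2; with no added sugar → XVIII.1.2.2. Scheduled 26%. Dorestad agreement on XVIII.1.3: XVIII.1.2.2 not covered. → 26%.
Line D: prepared meat product → XVIII.2; chilled → XVIII.2.3; with added sugar → XVIII.2.3.2. Scheduled 24%. No special measure applies. → 24%.
Sum: 4% + 58% + 26% + 24% = 112%.

112%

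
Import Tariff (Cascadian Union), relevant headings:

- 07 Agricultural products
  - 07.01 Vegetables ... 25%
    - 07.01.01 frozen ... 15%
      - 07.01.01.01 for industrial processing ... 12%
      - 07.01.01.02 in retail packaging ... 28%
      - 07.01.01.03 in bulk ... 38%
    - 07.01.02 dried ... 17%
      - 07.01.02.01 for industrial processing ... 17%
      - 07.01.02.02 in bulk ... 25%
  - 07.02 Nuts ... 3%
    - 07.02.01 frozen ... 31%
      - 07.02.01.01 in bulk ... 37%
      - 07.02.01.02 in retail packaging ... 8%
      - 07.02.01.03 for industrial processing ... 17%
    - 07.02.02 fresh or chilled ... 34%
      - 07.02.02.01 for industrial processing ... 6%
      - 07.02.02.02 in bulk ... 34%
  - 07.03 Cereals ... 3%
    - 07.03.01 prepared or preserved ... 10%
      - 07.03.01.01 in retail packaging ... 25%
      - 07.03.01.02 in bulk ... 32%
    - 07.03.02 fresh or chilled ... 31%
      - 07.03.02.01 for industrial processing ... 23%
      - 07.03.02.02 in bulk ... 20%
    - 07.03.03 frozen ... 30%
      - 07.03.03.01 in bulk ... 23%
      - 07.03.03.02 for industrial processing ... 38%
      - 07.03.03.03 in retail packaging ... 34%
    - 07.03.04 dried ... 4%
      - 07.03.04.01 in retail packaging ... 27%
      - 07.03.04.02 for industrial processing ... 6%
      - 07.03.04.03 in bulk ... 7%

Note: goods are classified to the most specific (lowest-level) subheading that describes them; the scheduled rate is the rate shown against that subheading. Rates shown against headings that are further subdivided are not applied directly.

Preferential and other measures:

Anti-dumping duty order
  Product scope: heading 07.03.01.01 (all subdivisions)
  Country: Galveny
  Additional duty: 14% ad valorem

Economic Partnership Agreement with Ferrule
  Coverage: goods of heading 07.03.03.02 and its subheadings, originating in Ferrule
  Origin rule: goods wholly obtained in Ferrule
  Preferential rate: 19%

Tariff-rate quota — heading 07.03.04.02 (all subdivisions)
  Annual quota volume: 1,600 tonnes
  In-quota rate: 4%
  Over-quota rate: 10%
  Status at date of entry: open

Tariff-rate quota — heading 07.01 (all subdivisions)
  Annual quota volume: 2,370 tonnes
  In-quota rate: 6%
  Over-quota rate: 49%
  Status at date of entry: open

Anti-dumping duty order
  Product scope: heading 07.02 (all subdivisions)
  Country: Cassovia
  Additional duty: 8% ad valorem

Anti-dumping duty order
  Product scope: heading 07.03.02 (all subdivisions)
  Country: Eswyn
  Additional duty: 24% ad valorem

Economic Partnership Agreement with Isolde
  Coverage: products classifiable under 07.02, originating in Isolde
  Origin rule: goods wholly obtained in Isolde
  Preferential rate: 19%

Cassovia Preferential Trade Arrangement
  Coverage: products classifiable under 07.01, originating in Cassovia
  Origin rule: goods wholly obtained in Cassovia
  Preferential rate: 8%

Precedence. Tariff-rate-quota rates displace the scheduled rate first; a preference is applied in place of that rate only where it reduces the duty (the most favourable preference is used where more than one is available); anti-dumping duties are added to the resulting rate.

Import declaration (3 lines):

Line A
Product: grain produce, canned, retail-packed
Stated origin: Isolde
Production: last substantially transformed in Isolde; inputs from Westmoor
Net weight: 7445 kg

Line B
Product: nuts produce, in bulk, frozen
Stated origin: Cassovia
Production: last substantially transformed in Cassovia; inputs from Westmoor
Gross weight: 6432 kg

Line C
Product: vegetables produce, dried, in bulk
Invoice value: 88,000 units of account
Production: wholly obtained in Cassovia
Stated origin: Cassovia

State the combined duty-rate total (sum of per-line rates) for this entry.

76%

Line A: grain → 07.03; canned → 07.03.01; retail-packed → 07.03.01.01. Scheduled 25%. Isolde agreement on 07.02: 07.03.01.01 not covered. → 25%.
Line B: nuts → 07.02; frozen → 07.02.01; in bulk → 07.02.01.01. Scheduled 37%. Cassovia agreement on 07.01: 07.02.01.01 not covered; anti-dumping (Cassovia, 07.02): +8%; total 37% + 8% = 45%. → 45%.
Line C: vegetables → 07.01; dried → 07.01.02; in bulk → 07.01.02.02. Scheduled 25%. quota on 07.01 open → in-quota 6%; Cassovia agreement on 07.01: wholly obtained → 8% available; preference 8% not lower than 6% → no reduction. → 6%.
Sum: 25% + 45% + 6% = 76%.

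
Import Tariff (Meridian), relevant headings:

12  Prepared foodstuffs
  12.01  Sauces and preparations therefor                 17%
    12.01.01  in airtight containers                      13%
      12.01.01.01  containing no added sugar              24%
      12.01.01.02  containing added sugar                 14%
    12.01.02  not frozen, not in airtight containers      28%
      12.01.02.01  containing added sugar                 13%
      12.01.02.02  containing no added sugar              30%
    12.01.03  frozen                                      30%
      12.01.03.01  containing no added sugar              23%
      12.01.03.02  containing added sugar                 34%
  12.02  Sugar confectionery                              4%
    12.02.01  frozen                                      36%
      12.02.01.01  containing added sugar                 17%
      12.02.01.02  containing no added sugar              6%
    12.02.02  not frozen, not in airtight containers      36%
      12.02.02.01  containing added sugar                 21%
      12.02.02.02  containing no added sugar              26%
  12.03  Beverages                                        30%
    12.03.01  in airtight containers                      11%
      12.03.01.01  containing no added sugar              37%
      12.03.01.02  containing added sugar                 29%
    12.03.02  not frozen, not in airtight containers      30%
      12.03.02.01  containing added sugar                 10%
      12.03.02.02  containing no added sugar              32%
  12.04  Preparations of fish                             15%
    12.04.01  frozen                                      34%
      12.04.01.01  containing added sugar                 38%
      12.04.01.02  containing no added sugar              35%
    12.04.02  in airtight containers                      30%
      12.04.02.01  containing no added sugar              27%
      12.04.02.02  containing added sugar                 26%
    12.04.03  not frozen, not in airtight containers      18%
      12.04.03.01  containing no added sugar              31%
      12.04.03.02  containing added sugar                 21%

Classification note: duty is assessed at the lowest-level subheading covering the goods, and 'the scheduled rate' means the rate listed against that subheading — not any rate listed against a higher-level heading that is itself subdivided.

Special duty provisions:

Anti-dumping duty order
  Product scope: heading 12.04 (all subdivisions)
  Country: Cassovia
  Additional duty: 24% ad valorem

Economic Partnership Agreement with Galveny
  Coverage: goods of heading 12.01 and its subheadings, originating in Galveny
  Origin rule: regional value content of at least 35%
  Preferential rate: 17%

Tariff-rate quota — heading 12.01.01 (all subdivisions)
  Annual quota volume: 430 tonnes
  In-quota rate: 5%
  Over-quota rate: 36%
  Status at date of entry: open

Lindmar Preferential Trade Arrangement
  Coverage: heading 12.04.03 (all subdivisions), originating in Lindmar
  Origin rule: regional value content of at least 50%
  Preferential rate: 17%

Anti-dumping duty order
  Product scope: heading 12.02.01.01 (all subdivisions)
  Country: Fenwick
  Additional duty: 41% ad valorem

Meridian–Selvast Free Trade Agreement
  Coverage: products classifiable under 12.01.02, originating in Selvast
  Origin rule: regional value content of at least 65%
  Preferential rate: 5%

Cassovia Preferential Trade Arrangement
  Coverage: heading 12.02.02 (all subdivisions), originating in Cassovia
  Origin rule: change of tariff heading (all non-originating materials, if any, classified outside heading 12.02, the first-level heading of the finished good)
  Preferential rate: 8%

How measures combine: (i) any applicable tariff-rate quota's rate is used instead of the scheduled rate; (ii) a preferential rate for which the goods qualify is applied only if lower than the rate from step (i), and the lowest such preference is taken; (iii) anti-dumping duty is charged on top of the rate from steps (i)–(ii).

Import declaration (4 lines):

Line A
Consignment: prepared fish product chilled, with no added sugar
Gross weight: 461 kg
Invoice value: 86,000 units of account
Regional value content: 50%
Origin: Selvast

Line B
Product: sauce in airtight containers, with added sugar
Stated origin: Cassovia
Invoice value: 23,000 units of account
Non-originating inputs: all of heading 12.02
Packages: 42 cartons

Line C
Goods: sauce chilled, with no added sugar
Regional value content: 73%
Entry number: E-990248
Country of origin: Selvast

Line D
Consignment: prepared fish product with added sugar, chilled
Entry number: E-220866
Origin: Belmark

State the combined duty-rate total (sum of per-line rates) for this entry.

62%

Line A: prepared fish product → 12.04; chilled → 12.04.03; with no added sugar → 12.04.03.01. Scheduled 31%. Selvast agreement on 12.01.02: 12.04.03.01 not covered. → 31%.
Line B: sauce → 12.01; in airtight containers → 12.01.01; with added sugar → 12.01.01.02. Scheduled 14%. quota on 12.01.01 open → in-quota 5%; Cassovia agreement on 12.02.02: 12.01.01.02 not covered. → 5%.
Line C: sauce → 12.01; chilled → 12.01.02; with no added sugar → 12.01.02.02. Scheduled 30%. Selvast agreement on 12.01.02: RVC ≥ 65% → 5% available; preferential 5%. → 5%.
Line D: prepared fish product → 12.04; chilled → 12.04.03; with added sugar → 12.04.03.02. Scheduled 21%. No special measure applies. → 21%.
Sum: 31% + 5% + 5% + 21% = 62%.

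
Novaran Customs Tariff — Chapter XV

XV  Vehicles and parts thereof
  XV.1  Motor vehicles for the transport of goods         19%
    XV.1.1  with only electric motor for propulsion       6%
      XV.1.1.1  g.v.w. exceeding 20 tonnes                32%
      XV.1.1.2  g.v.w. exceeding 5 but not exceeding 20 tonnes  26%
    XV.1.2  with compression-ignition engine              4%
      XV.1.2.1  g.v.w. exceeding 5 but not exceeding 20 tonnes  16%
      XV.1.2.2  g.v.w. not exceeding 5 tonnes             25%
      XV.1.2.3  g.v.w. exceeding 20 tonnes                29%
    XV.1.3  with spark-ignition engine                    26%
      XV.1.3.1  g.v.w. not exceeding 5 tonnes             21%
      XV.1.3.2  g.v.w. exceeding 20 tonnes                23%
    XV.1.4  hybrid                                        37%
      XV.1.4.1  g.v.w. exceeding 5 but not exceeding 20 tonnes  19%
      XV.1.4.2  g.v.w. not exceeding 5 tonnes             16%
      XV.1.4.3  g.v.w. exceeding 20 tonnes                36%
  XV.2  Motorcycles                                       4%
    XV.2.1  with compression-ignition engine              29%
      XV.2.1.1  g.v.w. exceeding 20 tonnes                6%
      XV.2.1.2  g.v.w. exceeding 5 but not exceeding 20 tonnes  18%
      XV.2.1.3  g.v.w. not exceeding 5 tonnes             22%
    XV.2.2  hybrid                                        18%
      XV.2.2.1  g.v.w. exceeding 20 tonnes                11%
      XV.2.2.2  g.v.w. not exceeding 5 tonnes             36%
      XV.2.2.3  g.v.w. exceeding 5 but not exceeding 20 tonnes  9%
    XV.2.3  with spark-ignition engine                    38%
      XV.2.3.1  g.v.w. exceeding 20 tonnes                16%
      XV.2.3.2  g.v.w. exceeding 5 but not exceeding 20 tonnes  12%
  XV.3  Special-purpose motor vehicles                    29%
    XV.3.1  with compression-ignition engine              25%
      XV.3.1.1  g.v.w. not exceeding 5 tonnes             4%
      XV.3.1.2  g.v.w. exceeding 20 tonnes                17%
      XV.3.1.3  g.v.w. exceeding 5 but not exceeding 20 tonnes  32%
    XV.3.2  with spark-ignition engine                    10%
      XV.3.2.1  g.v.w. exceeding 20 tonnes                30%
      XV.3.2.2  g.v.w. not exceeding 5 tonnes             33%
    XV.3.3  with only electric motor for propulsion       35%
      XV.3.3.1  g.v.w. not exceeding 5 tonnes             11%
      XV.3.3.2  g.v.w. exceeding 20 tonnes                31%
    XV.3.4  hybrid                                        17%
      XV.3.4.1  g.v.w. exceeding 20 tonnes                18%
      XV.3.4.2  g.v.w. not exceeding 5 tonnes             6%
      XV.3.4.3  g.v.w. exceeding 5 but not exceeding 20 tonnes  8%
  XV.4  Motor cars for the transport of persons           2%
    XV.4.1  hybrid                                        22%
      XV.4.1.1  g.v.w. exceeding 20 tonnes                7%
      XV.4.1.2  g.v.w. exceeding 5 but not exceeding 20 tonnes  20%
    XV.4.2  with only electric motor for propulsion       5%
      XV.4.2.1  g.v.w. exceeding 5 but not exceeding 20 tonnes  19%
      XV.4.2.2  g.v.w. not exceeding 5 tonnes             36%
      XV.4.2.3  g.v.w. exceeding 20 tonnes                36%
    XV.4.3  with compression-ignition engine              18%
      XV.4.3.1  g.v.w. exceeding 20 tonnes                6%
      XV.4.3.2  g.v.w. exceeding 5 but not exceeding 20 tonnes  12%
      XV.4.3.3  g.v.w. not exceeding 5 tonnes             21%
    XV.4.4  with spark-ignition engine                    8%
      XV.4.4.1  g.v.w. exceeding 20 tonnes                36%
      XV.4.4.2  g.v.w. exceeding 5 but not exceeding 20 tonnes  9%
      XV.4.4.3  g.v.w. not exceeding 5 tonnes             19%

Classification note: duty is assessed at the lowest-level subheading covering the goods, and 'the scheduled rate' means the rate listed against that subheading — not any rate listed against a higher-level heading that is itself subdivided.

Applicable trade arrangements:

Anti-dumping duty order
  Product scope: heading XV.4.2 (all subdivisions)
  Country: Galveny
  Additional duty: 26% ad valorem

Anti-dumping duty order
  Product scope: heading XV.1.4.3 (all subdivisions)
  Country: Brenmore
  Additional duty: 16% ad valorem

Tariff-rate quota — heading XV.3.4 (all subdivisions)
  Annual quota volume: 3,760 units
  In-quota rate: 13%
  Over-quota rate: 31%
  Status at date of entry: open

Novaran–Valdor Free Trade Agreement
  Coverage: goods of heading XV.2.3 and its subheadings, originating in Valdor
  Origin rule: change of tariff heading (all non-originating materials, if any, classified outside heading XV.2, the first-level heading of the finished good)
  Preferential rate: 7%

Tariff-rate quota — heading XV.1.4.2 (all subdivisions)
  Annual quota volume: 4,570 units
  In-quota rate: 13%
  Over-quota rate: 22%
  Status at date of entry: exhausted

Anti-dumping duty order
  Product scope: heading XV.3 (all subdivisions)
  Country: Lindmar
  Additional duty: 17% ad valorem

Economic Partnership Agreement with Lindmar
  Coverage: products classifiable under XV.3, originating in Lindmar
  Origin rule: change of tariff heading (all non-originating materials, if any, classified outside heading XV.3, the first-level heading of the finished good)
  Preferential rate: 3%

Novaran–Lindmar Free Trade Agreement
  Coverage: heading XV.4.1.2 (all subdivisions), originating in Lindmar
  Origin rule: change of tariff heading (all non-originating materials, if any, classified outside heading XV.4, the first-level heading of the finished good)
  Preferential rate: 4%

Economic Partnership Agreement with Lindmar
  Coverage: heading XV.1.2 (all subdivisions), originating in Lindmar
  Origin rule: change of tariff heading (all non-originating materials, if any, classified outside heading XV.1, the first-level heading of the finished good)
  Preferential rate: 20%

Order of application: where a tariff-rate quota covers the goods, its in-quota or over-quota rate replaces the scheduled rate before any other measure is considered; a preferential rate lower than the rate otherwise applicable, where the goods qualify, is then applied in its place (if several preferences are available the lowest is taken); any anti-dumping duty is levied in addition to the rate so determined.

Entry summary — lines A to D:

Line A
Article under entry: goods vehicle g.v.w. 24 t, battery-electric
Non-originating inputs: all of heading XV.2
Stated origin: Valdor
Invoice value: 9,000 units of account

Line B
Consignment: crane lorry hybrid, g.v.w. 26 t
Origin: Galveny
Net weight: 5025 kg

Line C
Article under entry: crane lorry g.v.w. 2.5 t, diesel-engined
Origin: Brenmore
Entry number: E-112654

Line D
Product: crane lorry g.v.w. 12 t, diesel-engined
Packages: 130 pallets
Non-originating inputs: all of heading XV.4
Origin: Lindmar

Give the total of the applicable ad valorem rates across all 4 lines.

69%

Line A: goods vehicle → XV.1; battery-electric → XV.1.1; g.v.w. 24 t → XV.1.1.1. Scheduled 32%. Valdor agreement on XV.2.3: XV.1.1.1 not covered. → 32%.
Line B: crane lorry → XV.3; hybrid → XV.3.4; g.v.w. 26 t → XV.3.4.1. Scheduled 18%. quota on XV.3.4 open → in-quota 13%. → 13%.
Line C: crane lorry → XV.3; diesel-engined → XV.3.1; g.v.w. 2.5 t → XV.3.1.1. Scheduled 4%. No special measure applies. → 4%.
Line D: crane lorry → XV.3; diesel-engined → XV.3.1; g.v.w. 12 t → XV.3.1.3. Scheduled 32%. Lindmar agreement on XV.3: CTH met → 3% available; Lindmar agreement on XV.4.1.2: XV.3.1.3 not covered; Lindmar agreement on XV.1.2: XV.3.1.3 not covered; preferential 3%; anti-dumping (Lindmar, XV.3): +17%; total 3% + 17% = 20%. → 20%.
Sum: 32% + 13% + 4% + 20% = 69%.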